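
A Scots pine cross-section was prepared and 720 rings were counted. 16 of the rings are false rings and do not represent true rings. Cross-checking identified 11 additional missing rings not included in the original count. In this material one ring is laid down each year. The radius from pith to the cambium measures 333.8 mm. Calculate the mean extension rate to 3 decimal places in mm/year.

0.467 mm/year

Correcting the raw count gives 720 − 16 + 11 = 715 true rings.
Extension rate ≈ 333.8 / 715 = 0.467 mm/year.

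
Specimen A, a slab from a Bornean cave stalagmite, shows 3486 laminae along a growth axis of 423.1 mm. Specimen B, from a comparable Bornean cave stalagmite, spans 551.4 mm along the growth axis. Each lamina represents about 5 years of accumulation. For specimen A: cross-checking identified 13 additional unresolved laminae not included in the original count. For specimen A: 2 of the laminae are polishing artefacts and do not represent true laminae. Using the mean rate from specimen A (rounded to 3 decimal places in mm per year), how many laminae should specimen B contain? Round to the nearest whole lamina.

Specimen A: true lamina count = 3486 − 2 + 13 = 3497.
Specimen A: 3497 laminae at 5 years each span 3497 × 5 = 17485 years.
A: Mean rate = 423.1 mm / 17485 years ≈ 0.024 mm per year.
B spans 551.4 / 0.024 = 22975.00 years; at 5 years per lamina that is 22975.00 / 5 ≈ 4595 laminae.

4595 laminae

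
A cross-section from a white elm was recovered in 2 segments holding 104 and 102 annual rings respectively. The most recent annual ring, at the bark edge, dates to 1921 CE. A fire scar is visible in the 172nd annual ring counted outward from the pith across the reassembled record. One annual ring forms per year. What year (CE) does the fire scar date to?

Total annual rings = 104 + 102 = 206.
The fire scar sits at annual ring 172 from the pith, so 206 − 172 = 34 annual rings formed after it.
1921 − 34 = 1887 CE.

1887 CE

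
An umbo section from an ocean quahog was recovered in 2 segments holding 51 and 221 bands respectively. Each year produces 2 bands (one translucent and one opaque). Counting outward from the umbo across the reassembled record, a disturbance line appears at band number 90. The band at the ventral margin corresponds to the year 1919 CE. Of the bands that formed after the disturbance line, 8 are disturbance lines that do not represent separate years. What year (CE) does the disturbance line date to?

1832 CE

Total bands = 51 + 221 = 272.
272 − 90 = 182 bands lie beyond the disturbance line toward the ventral margin.
Removing the 8 false bands leaves 182 − 8 = 174 true bands beyond the disturbance line.
Dividing by 2 bands per year: 174 / 2 = 87 years.
Counting back 87 years from 1919 CE places the disturbance line in 1919 − 87 = 1832 CE.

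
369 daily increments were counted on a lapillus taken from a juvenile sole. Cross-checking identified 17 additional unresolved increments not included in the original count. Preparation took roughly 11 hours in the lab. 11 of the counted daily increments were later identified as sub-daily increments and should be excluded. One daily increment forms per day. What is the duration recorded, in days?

375 days

True daily increment count = 369 − 11 + 17 = 375.
With a one-to-one daily increment periodicity this is 375 days.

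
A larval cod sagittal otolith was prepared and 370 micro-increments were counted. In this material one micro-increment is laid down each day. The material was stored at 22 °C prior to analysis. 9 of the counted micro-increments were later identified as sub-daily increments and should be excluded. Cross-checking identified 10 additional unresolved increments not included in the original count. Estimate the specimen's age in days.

371 days

After corrections the count is 370 − 9 + 10 = 371 micro-increments.
At one micro-increment per day, that is 371 days.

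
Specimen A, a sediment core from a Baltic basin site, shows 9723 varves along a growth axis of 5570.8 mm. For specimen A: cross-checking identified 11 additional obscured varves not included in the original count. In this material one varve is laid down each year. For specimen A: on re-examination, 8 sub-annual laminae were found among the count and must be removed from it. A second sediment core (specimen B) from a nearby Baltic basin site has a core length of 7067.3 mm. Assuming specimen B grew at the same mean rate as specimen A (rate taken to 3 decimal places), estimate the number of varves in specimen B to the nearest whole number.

12334 varves

Specimen A: adjusted count: 9723 − 8 + 11 = 9726 varves.
A: 5570.8 mm over 9726 years gives 5570.8 / 9726 ≈ 0.573 mm per year.
Specimen B: 7067.3 mm / 0.573 mm per year = 12333.86 years ≈ 12334 varves.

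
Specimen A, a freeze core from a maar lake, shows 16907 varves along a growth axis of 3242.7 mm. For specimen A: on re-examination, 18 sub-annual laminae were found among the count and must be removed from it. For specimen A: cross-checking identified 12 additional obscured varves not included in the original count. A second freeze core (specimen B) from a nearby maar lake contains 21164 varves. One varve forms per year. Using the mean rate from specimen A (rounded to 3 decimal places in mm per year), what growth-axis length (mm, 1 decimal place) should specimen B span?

4063.5 mm

Specimen A: after corrections the count is 16907 − 18 + 12 = 16901 varves.
A: 3242.7 mm over 16901 years gives 3242.7 / 16901 ≈ 0.192 mm per year.
Length of B = 0.192 × 21164 = 4063.5 mm.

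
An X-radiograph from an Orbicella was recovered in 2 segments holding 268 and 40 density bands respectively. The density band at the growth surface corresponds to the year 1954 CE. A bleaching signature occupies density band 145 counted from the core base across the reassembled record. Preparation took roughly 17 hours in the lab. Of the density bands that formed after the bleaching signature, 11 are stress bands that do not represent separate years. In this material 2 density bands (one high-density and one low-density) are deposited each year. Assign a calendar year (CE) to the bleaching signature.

Total density bands = 268 + 40 = 308.
308 − 145 = 163 density bands lie beyond the bleaching signature toward the growth surface.
163 − 11 false = 152 true density bands after the bleaching signature.
With 2 density bands per year, 152 / 2 = 76 years.
1954 − 76 = 1878 CE.

1878 CE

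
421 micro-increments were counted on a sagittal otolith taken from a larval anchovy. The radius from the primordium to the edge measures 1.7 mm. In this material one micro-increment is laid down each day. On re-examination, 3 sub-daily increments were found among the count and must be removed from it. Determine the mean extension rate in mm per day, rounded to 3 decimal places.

0.004 mm per day

After corrections the count is 421 − 3 = 418 micro-increments.
Extension rate ≈ 1.7 / 418 = 0.004 mm per day.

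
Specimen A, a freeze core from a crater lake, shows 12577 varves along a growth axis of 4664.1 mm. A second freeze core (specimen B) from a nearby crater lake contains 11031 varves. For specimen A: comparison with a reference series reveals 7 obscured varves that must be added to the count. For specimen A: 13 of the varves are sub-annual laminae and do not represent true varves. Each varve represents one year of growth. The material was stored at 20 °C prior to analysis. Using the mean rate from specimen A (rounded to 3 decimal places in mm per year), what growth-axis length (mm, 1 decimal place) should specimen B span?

4092.5 mm

Specimen A: adjusted count: 12577 − 13 + 7 = 12571 varves.
A: Mean rate = 4664.1 mm / 12571 years ≈ 0.371 mm/yr.
B's length ≈ 0.371 × 11031 = 4092.5 mm.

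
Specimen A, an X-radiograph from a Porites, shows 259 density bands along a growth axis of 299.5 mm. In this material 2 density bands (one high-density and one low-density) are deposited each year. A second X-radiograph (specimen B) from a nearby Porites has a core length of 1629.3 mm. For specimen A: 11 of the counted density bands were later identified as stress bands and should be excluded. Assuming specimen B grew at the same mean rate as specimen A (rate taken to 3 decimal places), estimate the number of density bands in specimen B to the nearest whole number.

Specimen A: adjusted count: 259 − 11 = 248 density bands.
Specimen A: 248 density bands at 2 per year is 248 / 2 = 124 years.
A: 299.5 mm over 124 years gives 299.5 / 124 ≈ 2.415 mm/yr.
B spans 1629.3 / 2.415 = 674.66 years; at 2 density bands per year that is 674.66 × 2 ≈ 1349 density bands.

1349 density bands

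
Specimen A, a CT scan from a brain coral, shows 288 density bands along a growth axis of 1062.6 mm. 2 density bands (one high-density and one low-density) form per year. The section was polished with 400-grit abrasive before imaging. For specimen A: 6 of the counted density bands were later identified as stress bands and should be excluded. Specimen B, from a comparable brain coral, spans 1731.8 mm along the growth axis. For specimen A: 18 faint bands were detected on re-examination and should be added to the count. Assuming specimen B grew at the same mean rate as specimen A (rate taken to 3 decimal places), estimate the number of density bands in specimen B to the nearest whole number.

489 density bands

Specimen A: correcting the raw count gives 288 − 6 + 18 = 300 true density bands.
Specimen A: with 2 density bands per year, 300 / 2 = 150 years.
A: Mean rate = 1062.6 mm / 150 years ≈ 7.084 mm/year.
Specimen B: 1731.8 mm / 7.084 mm per year = 244.47 years; at 2 density bands per year that is 244.47 × 2 ≈ 489 density bands.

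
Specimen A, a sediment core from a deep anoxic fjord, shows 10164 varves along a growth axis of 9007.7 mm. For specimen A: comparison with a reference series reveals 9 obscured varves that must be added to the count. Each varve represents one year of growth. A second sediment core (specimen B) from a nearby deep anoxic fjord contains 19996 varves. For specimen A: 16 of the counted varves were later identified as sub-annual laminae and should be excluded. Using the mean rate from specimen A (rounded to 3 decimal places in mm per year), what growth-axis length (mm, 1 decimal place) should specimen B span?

Specimen A: correcting the raw count gives 10164 − 16 + 9 = 10157 true varves.
A: Extension rate ≈ 9007.7 / 10157 = 0.887 mm per year.
Length of B = 0.887 × 19996 = 17736.5 mm.

17736.5 mm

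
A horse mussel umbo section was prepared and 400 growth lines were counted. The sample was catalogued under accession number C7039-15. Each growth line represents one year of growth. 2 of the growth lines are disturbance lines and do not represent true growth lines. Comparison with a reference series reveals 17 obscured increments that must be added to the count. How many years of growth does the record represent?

Correcting the raw count gives 400 − 2 + 17 = 415 true growth lines.
With a one-to-one growth line periodicity this is 415 years.

415 years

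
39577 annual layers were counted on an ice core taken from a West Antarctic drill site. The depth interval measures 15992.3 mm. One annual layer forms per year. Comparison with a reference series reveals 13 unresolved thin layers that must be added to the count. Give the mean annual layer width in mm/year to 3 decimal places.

True annual layer count = 39577 + 13 = 39590.
Extension rate ≈ 15992.3 / 39590 = 0.404 mm/year.

0.404 mm/year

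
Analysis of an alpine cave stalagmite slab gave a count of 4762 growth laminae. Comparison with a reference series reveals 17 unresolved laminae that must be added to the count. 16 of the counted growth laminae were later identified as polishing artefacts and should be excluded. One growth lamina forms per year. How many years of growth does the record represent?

True growth lamina count = 4762 − 16 + 17 = 4763.
With a one-to-one growth lamina periodicity this is 4763 years.

4763 yr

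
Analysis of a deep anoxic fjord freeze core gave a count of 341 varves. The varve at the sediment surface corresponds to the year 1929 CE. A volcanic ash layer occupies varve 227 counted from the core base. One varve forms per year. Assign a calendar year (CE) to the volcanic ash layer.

1815 CE

341 − 227 = 114 varves lie beyond the volcanic ash layer toward the sediment surface.
Counting back 114 years from 1929 CE places the volcanic ash layer in 1929 − 114 = 1815 CE.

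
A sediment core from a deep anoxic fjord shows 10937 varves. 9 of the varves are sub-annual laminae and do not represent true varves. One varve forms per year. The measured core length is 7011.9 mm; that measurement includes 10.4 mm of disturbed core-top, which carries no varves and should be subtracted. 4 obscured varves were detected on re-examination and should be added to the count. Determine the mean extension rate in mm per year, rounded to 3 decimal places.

Correcting the raw count gives 10937 − 9 + 4 = 10932 true varves.
Net length = 7011.9 − 10.4 = 7001.5 mm.
Mean rate = 7001.5 mm / 10932 years ≈ 0.640 mm per year.

0.640 mm per year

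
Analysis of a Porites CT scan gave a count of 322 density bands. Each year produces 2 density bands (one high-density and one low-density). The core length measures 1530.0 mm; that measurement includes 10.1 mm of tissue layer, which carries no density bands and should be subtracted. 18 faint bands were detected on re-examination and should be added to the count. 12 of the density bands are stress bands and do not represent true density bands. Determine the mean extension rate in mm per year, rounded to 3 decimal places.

Correcting the raw count gives 322 − 12 + 18 = 328 true density bands.
328 density bands at 2 per year is 328 / 2 = 164 years.
The growth record spans 1530.0 − 10.1 = 1519.9 mm.
Mean rate = 1519.9 mm / 164 years ≈ 9.268 mm per year.

9.268 mm per year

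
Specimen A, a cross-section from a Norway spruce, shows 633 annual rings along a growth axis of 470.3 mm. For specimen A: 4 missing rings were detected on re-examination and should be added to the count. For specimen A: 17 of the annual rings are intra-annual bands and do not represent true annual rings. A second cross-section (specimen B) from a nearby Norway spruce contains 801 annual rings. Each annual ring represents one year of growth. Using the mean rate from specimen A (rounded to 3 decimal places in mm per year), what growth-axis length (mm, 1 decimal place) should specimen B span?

Specimen A: adjusted count: 633 − 17 + 4 = 620 annual rings.
A: 470.3 mm over 620 years gives 470.3 / 620 ≈ 0.759 mm/yr.
Length of B = 0.759 × 801 = 608.0 mm.

608.0 mm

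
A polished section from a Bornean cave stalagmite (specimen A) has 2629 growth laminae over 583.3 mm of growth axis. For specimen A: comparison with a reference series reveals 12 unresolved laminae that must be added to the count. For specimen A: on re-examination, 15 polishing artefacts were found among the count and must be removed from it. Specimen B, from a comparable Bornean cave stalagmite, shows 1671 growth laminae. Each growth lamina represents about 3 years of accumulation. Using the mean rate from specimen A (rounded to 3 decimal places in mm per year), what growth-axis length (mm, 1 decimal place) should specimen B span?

Specimen A: after corrections the count is 2629 − 15 + 12 = 2626 growth laminae.
Specimen A: 2626 growth laminae at 3 years each span 2626 × 3 = 7878 years.
A: Mean rate = 583.3 mm / 7878 years ≈ 0.074 mm/yr.
Specimen B: multiplying by 3 years per growth lamina: 1671 × 3 = 5013 years. For B, 0.074 mm/year × 5013 years = 371.0 mm.

371.0 mm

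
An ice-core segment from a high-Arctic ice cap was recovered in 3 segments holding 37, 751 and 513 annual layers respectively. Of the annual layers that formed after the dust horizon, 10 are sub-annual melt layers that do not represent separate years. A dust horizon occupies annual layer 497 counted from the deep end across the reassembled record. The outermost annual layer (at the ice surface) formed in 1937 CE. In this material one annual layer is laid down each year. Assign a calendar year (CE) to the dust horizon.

1143 CE

Total annual layers = 37 + 751 + 513 = 1301.
The dust horizon sits at annual layer 497 from the deep end, so 1301 − 497 = 804 annual layers formed after it.
Removing the 10 false annual layers leaves 804 − 10 = 794 true annual layers beyond the dust horizon.
The annual layer at the ice surface is 1937 CE, so the dust horizon dates to 1937 − 794 = 1143 CE.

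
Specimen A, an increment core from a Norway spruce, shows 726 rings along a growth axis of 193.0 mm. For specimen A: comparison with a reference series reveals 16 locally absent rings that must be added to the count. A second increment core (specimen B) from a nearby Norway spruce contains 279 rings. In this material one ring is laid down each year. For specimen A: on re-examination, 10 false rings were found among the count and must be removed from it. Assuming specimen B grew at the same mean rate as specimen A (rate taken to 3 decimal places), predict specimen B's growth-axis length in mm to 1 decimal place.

73.7 mm

Specimen A: after corrections the count is 726 − 10 + 16 = 732 rings.
A: Mean rate = 193.0 mm / 732 years ≈ 0.264 mm per year.
For B, 0.264 mm/year × 279 years = 73.7 mm.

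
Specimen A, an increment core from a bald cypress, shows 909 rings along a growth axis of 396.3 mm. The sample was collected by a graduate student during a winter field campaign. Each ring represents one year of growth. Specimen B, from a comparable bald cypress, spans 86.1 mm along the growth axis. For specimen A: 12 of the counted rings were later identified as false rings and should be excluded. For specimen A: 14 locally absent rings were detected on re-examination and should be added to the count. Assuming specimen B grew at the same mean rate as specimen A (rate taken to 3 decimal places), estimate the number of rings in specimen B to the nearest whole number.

198 rings

Specimen A: correcting the raw count gives 909 − 12 + 14 = 911 true rings.
A: Mean rate = 396.3 mm / 911 years ≈ 0.435 mm per year.
For B, 86.1 / 0.435 = 197.93 years ≈ 198 rings.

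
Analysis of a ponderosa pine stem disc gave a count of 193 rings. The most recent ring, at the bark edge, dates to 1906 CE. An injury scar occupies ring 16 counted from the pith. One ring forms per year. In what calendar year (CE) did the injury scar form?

193 − 16 = 177 rings lie beyond the injury scar toward the bark edge.
Counting back 177 years from 1906 CE places the injury scar in 1906 − 177 = 1729 CE.

1729 CE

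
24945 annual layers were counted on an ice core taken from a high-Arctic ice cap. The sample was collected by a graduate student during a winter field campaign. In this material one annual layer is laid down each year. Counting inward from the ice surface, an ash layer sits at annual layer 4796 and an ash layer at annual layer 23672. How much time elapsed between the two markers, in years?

18876 yr

Separation: 23672 − 4796 = 18876 annual layers.
That is 18876 years at one annual layer per year.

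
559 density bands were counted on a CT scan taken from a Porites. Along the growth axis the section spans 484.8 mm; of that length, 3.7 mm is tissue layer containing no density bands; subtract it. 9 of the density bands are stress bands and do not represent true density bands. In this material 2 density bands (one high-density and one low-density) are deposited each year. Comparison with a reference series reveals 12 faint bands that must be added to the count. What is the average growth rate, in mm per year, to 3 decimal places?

1.712 mm per year

True density band count = 559 − 9 + 12 = 562.
Dividing by 2 density bands per year: 562 / 2 = 281 years.
Net length = 484.8 − 3.7 = 481.1 mm.
Extension rate ≈ 481.1 / 281 = 1.712 mm per year.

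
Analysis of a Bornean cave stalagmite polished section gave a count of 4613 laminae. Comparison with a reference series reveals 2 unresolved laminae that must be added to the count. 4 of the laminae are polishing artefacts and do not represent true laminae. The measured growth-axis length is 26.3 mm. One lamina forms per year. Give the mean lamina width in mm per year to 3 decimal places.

After corrections the count is 4613 − 4 + 2 = 4611 laminae.
Extension rate ≈ 26.3 / 4611 = 0.006 mm per year.

0.006 mm per year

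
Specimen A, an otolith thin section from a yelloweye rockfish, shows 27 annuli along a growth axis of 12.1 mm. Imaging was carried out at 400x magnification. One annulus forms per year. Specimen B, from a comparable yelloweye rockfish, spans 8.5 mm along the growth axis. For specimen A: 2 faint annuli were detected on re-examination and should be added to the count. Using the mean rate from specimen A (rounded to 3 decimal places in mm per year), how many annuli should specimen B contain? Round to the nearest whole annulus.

Specimen A: true annulus count = 27 + 2 = 29.
A: Extension rate ≈ 12.1 / 29 = 0.417 mm/yr.
Specimen B: 8.5 mm / 0.417 mm per year = 20.38 years ≈ 20 annuli.

20 annuli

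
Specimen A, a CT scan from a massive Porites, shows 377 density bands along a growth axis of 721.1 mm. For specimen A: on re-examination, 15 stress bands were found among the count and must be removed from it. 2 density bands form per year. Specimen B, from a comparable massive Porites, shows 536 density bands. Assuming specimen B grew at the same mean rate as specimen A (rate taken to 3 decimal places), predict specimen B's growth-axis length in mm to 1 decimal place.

1067.7 mm

Specimen A: true density band count = 377 − 15 = 362.
Specimen A: with 2 density bands per year, 362 / 2 = 181 years.
A: Extension rate ≈ 721.1 / 181 = 3.984 mm/year.
Specimen B: 536 density bands at 2 per year is 536 / 2 = 268 years. For B, 3.984 mm/year × 268 years = 1067.7 mm.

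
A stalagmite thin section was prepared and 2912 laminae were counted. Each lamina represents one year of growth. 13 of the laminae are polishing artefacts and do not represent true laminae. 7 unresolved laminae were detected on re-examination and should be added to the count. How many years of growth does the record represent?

2906 yr

Correcting the raw count gives 2912 − 13 + 7 = 2906 true laminae.
With a one-to-one lamina periodicity this is 2906 years.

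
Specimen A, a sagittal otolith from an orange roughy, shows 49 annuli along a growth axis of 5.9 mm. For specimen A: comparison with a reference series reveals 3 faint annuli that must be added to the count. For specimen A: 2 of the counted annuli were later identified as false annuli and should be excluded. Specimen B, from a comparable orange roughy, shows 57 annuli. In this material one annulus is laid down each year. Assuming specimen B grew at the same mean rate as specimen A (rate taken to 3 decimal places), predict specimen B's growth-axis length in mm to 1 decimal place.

Specimen A: after corrections the count is 49 − 2 + 3 = 50 annuli.
A: Extension rate ≈ 5.9 / 50 = 0.118 mm per year.
B's length ≈ 0.118 × 57 = 6.7 mm.

6.7 mm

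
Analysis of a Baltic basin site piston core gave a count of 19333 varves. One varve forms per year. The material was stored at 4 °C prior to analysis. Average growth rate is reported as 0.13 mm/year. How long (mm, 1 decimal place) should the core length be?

2513.3 mm

19333 years of growth are recorded.
19333 years at 0.13 mm/year gives 0.13 × 19333 = 2513.3 mm.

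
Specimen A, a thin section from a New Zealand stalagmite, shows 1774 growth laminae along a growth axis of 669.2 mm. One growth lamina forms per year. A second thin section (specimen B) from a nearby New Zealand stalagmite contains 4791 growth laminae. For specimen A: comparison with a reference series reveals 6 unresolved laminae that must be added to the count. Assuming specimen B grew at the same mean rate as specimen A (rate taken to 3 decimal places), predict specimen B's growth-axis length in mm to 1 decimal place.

1801.4 mm

Specimen A: correcting the raw count gives 1774 + 6 = 1780 true growth laminae.
A: Mean rate = 669.2 mm / 1780 years ≈ 0.376 mm per year.
B's length ≈ 0.376 × 4791 = 1801.4 mm.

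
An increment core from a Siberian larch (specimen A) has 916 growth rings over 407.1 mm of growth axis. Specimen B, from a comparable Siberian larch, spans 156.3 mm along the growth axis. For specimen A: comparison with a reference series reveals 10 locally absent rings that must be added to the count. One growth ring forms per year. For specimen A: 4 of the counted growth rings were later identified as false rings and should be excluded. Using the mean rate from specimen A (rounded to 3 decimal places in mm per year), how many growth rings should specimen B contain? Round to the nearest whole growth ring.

354 growth rings

Specimen A: true growth ring count = 916 − 4 + 10 = 922.
A: 407.1 mm over 922 years gives 407.1 / 922 ≈ 0.442 mm/year.
Specimen B: 156.3 mm / 0.442 mm per year = 353.62 years ≈ 354 growth rings.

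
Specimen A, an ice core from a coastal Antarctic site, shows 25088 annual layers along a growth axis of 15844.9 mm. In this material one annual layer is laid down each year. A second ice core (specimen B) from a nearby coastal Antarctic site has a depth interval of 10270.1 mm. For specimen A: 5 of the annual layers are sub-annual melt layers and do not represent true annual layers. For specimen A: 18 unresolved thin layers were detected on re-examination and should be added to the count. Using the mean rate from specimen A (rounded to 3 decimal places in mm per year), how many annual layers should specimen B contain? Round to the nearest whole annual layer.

Specimen A: adjusted count: 25088 − 5 + 18 = 25101 annual layers.
A: Extension rate ≈ 15844.9 / 25101 = 0.631 mm/year.
Specimen B: 10270.1 mm / 0.631 mm per year = 16275.91 years ≈ 16276 annual layers.

16276 annual layers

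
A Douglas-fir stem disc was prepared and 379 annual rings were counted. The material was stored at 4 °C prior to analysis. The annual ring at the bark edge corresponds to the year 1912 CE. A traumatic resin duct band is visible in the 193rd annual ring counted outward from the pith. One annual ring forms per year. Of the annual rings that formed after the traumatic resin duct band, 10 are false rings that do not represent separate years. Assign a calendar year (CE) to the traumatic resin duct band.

1736 CE

Between annual ring 193 and the bark edge there are 379 − 193 = 186 annual rings.
186 − 10 false = 176 true annual rings after the traumatic resin duct band.
Counting back 176 years from 1912 CE places the traumatic resin duct band in 1912 − 176 = 1736 CE.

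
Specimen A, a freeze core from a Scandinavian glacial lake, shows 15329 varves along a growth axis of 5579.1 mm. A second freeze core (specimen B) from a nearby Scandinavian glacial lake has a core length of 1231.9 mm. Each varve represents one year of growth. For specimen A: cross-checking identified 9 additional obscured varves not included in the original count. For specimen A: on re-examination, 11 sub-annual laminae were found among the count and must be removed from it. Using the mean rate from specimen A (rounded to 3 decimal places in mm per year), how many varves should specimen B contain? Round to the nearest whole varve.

3384 varves

Specimen A: after corrections the count is 15329 − 11 + 9 = 15327 varves.
A: Mean rate = 5579.1 mm / 15327 years ≈ 0.364 mm per year.
B spans 1231.9 / 0.364 = 3384.34 years ≈ 3384 varves.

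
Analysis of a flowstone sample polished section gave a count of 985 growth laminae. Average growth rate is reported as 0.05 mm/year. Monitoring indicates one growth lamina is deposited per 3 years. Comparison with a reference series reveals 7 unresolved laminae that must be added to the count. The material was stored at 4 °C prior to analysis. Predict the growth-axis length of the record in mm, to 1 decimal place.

148.8 mm

Adjusted count: 985 + 7 = 992 growth laminae.
992 growth laminae at 3 years each span 992 × 3 = 2976 years.
Length ≈ 0.05 × 2976 = 148.8 mm.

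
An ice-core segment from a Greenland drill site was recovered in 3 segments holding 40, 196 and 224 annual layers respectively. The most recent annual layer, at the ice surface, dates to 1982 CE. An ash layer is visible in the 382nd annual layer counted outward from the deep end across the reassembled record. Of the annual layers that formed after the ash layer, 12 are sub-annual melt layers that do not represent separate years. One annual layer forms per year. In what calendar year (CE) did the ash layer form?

Total annual layers = 40 + 196 + 224 = 460.
The ash layer sits at annual layer 382 from the deep end, so 460 − 382 = 78 annual layers formed after it.
Removing the 12 false annual layers leaves 78 − 12 = 66 true annual layers beyond the ash layer.
1982 − 66 = 1916 CE.

1916 CE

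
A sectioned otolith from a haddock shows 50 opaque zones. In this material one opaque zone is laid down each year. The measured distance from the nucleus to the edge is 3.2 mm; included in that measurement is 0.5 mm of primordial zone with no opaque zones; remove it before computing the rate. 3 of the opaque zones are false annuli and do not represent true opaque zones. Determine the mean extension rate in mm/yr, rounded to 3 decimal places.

Adjusted count: 50 − 3 = 47 opaque zones.
Removing the 0.5 mm offcut leaves 3.2 − 0.5 = 2.7 mm.
2.7 mm over 47 years gives 2.7 / 47 ≈ 0.057 mm/yr.

0.057 mm/yr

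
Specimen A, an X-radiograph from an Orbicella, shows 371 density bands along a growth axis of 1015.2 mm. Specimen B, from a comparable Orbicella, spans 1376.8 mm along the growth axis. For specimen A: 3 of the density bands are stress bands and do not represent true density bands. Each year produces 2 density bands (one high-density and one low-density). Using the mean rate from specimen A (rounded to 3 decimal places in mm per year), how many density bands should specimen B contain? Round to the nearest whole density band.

499 density bands

Specimen A: correcting the raw count gives 371 − 3 = 368 true density bands.
Specimen A: dividing by 2 density bands per year: 368 / 2 = 184 years.
A: 1015.2 mm over 184 years gives 1015.2 / 184 ≈ 5.517 mm/yr.
Specimen B: 1376.8 mm / 5.517 mm per year = 249.56 years; at 2 density bands per year that is 249.56 × 2 ≈ 499 density bands.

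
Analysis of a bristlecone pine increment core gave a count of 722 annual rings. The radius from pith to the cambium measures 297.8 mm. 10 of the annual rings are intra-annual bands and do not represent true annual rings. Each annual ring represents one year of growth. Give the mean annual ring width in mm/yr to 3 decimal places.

Adjusted count: 722 − 10 = 712 annual rings.
Mean rate = 297.8 mm / 712 years ≈ 0.418 mm/yr.

0.418 mm/yr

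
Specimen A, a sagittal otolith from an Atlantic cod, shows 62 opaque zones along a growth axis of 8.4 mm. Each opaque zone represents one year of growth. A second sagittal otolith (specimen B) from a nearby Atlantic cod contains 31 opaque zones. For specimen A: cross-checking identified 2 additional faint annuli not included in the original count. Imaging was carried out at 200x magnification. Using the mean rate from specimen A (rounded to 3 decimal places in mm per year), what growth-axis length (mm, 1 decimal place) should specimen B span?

Specimen A: true opaque zone count = 62 + 2 = 64.
A: Mean rate = 8.4 mm / 64 years ≈ 0.131 mm/year.
Length of B = 0.131 × 31 = 4.1 mm.

4.1 mm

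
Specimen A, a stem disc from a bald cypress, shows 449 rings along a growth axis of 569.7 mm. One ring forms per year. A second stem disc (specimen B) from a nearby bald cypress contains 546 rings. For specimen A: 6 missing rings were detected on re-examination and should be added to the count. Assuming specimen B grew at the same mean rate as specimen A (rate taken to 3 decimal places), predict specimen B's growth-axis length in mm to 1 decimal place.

683.6 mm

Specimen A: correcting the raw count gives 449 + 6 = 455 true rings.
A: Mean rate = 569.7 mm / 455 years ≈ 1.252 mm per year.
For B, 1.252 mm/year × 546 years = 683.6 mm.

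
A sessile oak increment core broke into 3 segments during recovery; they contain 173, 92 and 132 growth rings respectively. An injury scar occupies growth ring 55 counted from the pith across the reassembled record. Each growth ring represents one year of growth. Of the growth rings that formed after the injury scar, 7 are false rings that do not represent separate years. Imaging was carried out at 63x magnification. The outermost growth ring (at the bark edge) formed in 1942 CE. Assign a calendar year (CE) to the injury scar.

1607 CE

Total growth rings = 173 + 92 + 132 = 397.
Between growth ring 55 and the bark edge there are 397 − 55 = 342 growth rings.
342 − 7 false = 335 true growth rings after the injury scar.
Counting back 335 years from 1942 CE places the injury scar in 1942 − 335 = 1607 CE.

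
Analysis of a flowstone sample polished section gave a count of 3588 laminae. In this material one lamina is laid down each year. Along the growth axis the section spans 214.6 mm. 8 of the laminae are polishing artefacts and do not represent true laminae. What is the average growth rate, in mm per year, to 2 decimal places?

After corrections the count is 3588 − 8 = 3580 laminae.
Mean rate = 214.6 mm / 3580 years ≈ 0.06 mm per year.

0.06 mm per year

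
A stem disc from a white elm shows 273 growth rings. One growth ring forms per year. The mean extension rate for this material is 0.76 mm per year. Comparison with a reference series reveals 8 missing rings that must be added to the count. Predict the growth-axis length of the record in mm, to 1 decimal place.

Adjusted count: 273 + 8 = 281 growth rings.
281 years at 0.76 mm/year gives 0.76 × 281 = 213.6 mm.

213.6 mm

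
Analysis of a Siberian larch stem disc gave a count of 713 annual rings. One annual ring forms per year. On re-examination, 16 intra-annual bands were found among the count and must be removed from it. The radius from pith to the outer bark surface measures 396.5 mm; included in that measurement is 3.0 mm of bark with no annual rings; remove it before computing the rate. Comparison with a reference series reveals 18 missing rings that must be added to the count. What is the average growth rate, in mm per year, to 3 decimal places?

0.550 mm per year

Correcting the raw count gives 713 − 16 + 18 = 715 true annual rings.
Net length = 396.5 − 3.0 = 393.5 mm.
393.5 mm over 715 years gives 393.5 / 715 ≈ 0.550 mm per year.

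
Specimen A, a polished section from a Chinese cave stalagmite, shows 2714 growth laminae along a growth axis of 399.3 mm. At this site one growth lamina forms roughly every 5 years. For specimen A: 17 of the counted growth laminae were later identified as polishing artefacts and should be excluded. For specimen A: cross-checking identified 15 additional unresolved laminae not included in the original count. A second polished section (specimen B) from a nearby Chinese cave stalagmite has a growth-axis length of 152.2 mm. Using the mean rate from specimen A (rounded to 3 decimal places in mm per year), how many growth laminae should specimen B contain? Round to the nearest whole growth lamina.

Specimen A: adjusted count: 2714 − 17 + 15 = 2712 growth laminae.
Specimen A: 2712 growth laminae at 5 years each span 2712 × 5 = 13560 years.
A: Mean rate = 399.3 mm / 13560 years ≈ 0.029 mm per year.
B spans 152.2 / 0.029 = 5248.28 years; at 5 years per growth lamina that is 5248.28 / 5 ≈ 1050 growth laminae.

1050 growth laminae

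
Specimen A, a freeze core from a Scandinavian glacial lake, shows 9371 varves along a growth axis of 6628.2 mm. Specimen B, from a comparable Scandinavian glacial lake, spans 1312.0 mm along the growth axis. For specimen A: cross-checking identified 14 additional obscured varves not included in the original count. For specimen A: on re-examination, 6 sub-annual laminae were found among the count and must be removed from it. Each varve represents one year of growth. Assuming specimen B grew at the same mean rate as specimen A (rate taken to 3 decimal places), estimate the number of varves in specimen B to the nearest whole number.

1856 varves

Specimen A: adjusted count: 9371 − 6 + 14 = 9379 varves.
A: Mean rate = 6628.2 mm / 9379 years ≈ 0.707 mm/year.
B spans 1312.0 / 0.707 = 1855.73 years ≈ 1856 varves.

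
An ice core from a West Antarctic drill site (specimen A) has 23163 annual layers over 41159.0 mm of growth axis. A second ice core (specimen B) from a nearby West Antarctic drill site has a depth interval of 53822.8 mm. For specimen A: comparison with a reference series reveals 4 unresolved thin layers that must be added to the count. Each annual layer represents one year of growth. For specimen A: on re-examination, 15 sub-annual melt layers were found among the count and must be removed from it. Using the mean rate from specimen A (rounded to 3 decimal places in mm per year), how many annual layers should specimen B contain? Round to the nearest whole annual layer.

30272 annual layers

Specimen A: after corrections the count is 23163 − 15 + 4 = 23152 annual layers.
A: 41159.0 mm over 23152 years gives 41159.0 / 23152 ≈ 1.778 mm/year.
B spans 53822.8 / 1.778 = 30271.54 years ≈ 30272 annual layers.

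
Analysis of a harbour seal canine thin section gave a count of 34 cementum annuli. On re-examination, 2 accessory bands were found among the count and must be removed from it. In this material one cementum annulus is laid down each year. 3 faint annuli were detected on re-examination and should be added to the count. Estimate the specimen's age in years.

Adjusted count: 34 − 2 + 3 = 35 cementum annuli.
With a one-to-one cementum annulus periodicity this is 35 years.

35 years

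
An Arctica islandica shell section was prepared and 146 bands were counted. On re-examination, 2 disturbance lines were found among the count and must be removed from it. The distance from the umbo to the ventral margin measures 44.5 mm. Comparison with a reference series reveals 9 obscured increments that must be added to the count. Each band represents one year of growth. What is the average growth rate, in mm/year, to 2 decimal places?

True band count = 146 − 2 + 9 = 153.
44.5 mm over 153 years gives 44.5 / 153 ≈ 0.29 mm/year.

0.29 mm/year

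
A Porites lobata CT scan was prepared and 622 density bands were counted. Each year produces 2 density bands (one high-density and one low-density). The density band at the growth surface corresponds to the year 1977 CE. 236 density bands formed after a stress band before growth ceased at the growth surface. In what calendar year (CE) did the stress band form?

236 density bands post-date the stress band.
236 density bands at 2 per year is 236 / 2 = 118 years.
The density band at the growth surface is 1977 CE, so the stress band dates to 1977 − 118 = 1859 CE.

1859 CE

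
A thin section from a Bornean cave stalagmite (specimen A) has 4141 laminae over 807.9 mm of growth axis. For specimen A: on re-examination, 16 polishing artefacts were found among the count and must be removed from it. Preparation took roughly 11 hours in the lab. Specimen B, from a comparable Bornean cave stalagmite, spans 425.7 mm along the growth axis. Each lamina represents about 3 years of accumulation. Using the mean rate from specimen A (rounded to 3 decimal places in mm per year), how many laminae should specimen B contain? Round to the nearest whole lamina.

2183 laminae

Specimen A: after corrections the count is 4141 − 16 = 4125 laminae.
Specimen A: 4125 laminae at 3 years each span 4125 × 3 = 12375 years.
A: Extension rate ≈ 807.9 / 12375 = 0.065 mm/yr.
For B, 425.7 / 0.065 = 6549.23 years; at 3 years per lamina that is 6549.23 / 3 ≈ 2183 laminae.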